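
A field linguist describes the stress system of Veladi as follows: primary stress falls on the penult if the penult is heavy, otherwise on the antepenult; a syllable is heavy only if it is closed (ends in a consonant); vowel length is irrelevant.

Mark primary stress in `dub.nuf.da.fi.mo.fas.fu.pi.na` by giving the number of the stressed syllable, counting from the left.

Weights: 7 fu L, 8 pi L, 9 na L.
The penult (syllable 8, pi) is light, so stress falls on the antepenult (syllable 7, fu).
Primary stress: syllable 7 → dub.nuf.da.fi.mo.fas.ˈfu.pi.na.

7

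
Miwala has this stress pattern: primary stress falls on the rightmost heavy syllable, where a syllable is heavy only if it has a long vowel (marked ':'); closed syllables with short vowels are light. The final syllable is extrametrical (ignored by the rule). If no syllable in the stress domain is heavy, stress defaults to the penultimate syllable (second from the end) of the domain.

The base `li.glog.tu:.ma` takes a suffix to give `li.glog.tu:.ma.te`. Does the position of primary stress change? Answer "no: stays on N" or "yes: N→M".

Base `li.glog.tu:.ma` (4 syllables):
  The final syllable (4, ma) is extrametrical; the stress domain is syllables 1–3.
  Weights: 1 li L, 2 glog L, 3 tu: H.
  Heavy syllables in the domain: 3. The rightmost is syllable 3 (tu:).
  → primary stress on syllable 3.
Suffixed `li.glog.tu:.ma.te` (5 syllables):
  The final syllable (5, te) is extrametrical; the stress domain is syllables 1–4.
  Weights: 1 li L, 2 glog L, 3 tu: H, 4 ma L.
  Heavy syllables in the domain: 3. The rightmost is syllable 3 (tu:).
  → primary stress on syllable 3.

no: stays on 3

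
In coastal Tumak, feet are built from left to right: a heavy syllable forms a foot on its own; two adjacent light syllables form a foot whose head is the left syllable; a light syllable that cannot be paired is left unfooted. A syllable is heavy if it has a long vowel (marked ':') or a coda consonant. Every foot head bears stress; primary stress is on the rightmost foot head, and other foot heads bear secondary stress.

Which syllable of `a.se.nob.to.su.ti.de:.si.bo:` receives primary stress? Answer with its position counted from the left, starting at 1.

9

Weights: 1 a L, 2 se L, 3 nob H, 4 to L, 5 su L, 6 ti L, 7 de: H, 8 si L, 9 bo: H.
Parse left to right (heavy = foot alone; LL = one foot; stranded L unfooted): (ˈa.se) (ˈnob) (ˈto.su) ti (ˈde:) si (ˈbo:).
Foot heads: 1, 3, 4, 7, 9.
Primary stress on the rightmost head = syllable 9.
Primary stress: syllable 9 → a.se.nob.to.su.ti.de:.si.ˈbo:.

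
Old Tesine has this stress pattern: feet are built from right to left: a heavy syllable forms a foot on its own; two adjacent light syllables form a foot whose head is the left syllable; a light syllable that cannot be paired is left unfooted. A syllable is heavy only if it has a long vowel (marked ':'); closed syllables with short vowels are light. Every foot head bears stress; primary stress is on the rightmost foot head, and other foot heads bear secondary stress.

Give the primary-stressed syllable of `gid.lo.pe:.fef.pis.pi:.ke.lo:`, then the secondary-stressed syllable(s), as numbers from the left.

Weights: 1 gid L, 2 lo L, 3 pe: H, 4 fef L, 5 pis L, 6 pi: H, 7 ke L, 8 lo: H.
Parse right to left (heavy = foot alone; LL = one foot; stranded L unfooted): (ˈgid.lo) (ˈpe:) (ˈfef.pis) (ˈpi:) ke (ˈlo:).
Foot heads: 1, 3, 4, 6, 8.
Primary stress on the rightmost head = syllable 8.
Secondary stress on 1, 3, 4, 6: ˌgid.lo.ˌpe:.ˌfef.pis.ˌpi:.ke.ˈlo:.

primary 8, secondary 1, 3, 4, 6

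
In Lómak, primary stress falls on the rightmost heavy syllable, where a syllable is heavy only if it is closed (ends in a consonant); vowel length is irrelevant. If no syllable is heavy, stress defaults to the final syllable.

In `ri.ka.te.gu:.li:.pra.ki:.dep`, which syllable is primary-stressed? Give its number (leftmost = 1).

8

Weights: 1 ri L, 2 ka L, 3 te L, 4 gu: L, 5 li: L, 6 pra L, 7 ki: L, 8 dep H.
Heavy syllables in the domain: 8. The rightmost is syllable 8 (dep).
Primary stress: syllable 8 → ri.ka.te.gu:.li:.pra.ki:.ˈdep.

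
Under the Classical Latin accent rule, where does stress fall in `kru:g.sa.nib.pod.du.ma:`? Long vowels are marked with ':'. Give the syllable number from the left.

Classical Latin: stress the penult if heavy (long vowel or closed), else the antepenult.
Weights: 4 pod H, 5 du L, 6 ma: H.
The penult (syllable 5, du) is light, so stress falls on the antepenult (syllable 4, pod).
Stress on syllable 4: kru:g.sa.nib.ˈpod.du.ma:.

4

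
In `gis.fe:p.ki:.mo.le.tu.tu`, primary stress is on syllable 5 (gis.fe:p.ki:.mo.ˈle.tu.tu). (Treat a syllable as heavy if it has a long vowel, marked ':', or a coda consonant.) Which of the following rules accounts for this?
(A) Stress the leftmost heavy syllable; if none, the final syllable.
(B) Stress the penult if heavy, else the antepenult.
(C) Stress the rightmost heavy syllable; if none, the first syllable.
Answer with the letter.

Rule A → syllable 1 (observed: 5).
Rule B → syllable 5 ✓.
Rule C → syllable 3 (observed: 5).

B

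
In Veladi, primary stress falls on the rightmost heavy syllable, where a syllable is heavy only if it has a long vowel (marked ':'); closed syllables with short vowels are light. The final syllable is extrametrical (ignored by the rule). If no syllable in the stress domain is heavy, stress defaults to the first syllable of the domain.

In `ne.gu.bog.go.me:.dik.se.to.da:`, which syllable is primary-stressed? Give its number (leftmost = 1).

The final syllable (9, da:) is extrametrical; the stress domain is syllables 1–8.
Weights: 1 ne L, 2 gu L, 3 bog L, 4 go L, 5 me: H, 6 dik L, 7 se L, 8 to L.
Heavy syllables in the domain: 5. The rightmost is syllable 5 (me:).
Primary stress: syllable 5 → ne.gu.bog.go.ˈme:.dik.se.to.da:.

5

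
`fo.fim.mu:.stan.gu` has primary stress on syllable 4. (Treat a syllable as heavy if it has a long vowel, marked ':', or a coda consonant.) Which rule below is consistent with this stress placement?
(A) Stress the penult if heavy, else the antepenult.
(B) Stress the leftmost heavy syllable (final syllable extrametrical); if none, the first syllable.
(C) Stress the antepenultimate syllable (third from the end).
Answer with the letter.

Rule A → syllable 4 ✓.
Rule B → syllable 2 (observed: 4).
Rule C → syllable 3 (observed: 4).

A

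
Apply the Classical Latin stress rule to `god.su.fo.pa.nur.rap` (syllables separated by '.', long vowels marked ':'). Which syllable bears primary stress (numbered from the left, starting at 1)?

5

Classical Latin: stress the penult if heavy (long vowel or closed), else the antepenult.
Weights: 4 pa L, 5 nur H, 6 rap H.
The penult (syllable 5, nur) is heavy, so it takes stress.
Stress on syllable 5: god.su.fo.pa.ˈnur.rap.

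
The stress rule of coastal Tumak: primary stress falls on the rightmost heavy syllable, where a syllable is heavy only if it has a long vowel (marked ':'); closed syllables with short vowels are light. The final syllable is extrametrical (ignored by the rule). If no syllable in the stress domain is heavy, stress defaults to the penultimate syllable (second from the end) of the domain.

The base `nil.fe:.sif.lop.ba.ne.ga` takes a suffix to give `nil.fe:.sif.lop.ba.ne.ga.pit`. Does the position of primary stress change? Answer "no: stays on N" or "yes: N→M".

Base `nil.fe:.sif.lop.ba.ne.ga` (7 syllables):
  The final syllable (7, ga) is extrametrical; the stress domain is syllables 1–6.
  Weights: 1 nil L, 2 fe: H, 3 sif L, 4 lop L, 5 ba L, 6 ne L.
  Heavy syllables in the domain: 2. The rightmost is syllable 2 (fe:).
  → primary stress on syllable 2.
Suffixed `nil.fe:.sif.lop.ba.ne.ga.pit` (8 syllables):
  The final syllable (8, pit) is extrametrical; the stress domain is syllables 1–7.
  Weights: 1 nil L, 2 fe: H, 3 sif L, 4 lop L, 5 ba L, 6 ne L, 7 ga L.
  Heavy syllables in the domain: 2. The rightmost is syllable 2 (fe:).
  → primary stress on syllable 2.

no: stays on 2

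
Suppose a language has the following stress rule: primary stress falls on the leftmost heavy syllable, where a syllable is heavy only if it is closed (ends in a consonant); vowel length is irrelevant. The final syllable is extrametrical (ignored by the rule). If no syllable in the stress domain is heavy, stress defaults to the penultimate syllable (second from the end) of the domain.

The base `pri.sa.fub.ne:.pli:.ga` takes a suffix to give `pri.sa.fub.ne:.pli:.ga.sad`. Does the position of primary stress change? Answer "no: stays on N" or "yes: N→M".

no: stays on 3

Base `pri.sa.fub.ne:.pli:.ga` (6 syllables):
  The final syllable (6, ga) is extrametrical; the stress domain is syllables 1–5.
  Weights: 1 pri L, 2 sa L, 3 fub H, 4 ne: L, 5 pli: L.
  Heavy syllables in the domain: 3. The leftmost is syllable 3 (fub).
  → primary stress on syllable 3.
Suffixed `pri.sa.fub.ne:.pli:.ga.sad` (7 syllables):
  The final syllable (7, sad) is extrametrical; the stress domain is syllables 1–6.
  Weights: 1 pri L, 2 sa L, 3 fub H, 4 ne: L, 5 pli: L, 6 ga L.
  Heavy syllables in the domain: 3. The leftmost is syllable 3 (fub).
  → primary stress on syllable 3.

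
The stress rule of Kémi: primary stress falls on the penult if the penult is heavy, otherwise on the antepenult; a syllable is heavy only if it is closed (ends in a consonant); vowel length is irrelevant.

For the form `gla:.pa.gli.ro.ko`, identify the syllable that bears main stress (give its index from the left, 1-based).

Weights: 3 gli L, 4 ro L, 5 ko L.
The penult (syllable 4, ro) is light, so stress falls on the antepenult (syllable 3, gli).
Primary stress: syllable 3 → gla:.pa.ˈgli.ro.ko.

3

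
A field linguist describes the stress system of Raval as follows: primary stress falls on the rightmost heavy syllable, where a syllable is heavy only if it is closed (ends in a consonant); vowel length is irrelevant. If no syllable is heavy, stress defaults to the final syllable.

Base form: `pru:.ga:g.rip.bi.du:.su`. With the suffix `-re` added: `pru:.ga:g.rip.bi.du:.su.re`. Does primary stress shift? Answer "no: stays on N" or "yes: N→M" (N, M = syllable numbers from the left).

Base `pru:.ga:g.rip.bi.du:.su` (6 syllables):
  Weights: 1 pru: L, 2 ga:g H, 3 rip H, 4 bi L, 5 du: L, 6 su L.
  Heavy syllables in the domain: 2, 3. The rightmost is syllable 3 (rip).
  → primary stress on syllable 3.
Suffixed `pru:.ga:g.rip.bi.du:.su.re` (7 syllables):
  Weights: 1 pru: L, 2 ga:g H, 3 rip H, 4 bi L, 5 du: L, 6 su L, 7 re L.
  Heavy syllables in the domain: 2, 3. The rightmost is syllable 3 (rip).
  → primary stress on syllable 3.

no: stays on 3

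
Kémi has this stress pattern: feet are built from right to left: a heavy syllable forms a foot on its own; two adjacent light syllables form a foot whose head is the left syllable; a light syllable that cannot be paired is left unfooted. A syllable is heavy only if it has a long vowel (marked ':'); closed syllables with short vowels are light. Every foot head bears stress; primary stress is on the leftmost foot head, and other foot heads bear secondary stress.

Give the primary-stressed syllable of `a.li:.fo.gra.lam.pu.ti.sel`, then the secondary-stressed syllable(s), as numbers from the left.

primary 2, secondary 3, 5, 7

Weights: 1 a L, 2 li: H, 3 fo L, 4 gra L, 5 lam L, 6 pu L, 7 ti L, 8 sel L.
Parse right to left (heavy = foot alone; LL = one foot; stranded L unfooted): a (ˈli:) (ˈfo.gra) (ˈlam.pu) (ˈti.sel).
Foot heads: 2, 3, 5, 7.
Primary stress on the leftmost head = syllable 2.
Secondary stress on 3, 5, 7: a.ˈli:.ˌfo.gra.ˌlam.pu.ˌti.sel.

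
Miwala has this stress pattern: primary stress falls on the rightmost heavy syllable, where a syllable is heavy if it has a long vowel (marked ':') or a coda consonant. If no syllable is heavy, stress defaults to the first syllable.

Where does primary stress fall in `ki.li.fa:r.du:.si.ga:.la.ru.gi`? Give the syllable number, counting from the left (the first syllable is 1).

6

Weights: 1 ki L, 2 li L, 3 fa:r H, 4 du: H, 5 si L, 6 ga: H, 7 la L, 8 ru L, 9 gi L.
Heavy syllables in the domain: 3, 4, 6. The rightmost is syllable 6 (ga:).
Primary stress: syllable 6 → ki.li.fa:r.du:.si.ˈga:.la.ru.gi.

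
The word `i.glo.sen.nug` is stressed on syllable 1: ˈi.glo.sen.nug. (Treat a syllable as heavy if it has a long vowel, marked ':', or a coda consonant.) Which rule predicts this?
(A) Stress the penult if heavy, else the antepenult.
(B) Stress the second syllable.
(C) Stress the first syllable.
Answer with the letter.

Rule A → syllable 3 (observed: 1).
Rule B → syllable 2 (observed: 1).
Rule C → syllable 1 ✓.

C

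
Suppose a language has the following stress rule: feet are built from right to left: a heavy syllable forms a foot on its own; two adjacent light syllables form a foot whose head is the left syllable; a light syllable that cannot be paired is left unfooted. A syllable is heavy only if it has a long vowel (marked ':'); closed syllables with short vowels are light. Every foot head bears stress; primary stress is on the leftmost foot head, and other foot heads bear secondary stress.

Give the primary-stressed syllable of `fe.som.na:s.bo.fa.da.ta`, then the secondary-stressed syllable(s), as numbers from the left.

Weights: 1 fe L, 2 som L, 3 na:s H, 4 bo L, 5 fa L, 6 da L, 7 ta L.
Parse right to left (heavy = foot alone; LL = one foot; stranded L unfooted): (ˈfe.som) (ˈna:s) (ˈbo.fa) (ˈda.ta).
Foot heads: 1, 3, 4, 6.
Primary stress on the leftmost head = syllable 1.
Secondary stress on 3, 4, 6: ˈfe.som.ˌna:s.ˌbo.fa.ˌda.ta.

primary 1, secondary 3, 4, 6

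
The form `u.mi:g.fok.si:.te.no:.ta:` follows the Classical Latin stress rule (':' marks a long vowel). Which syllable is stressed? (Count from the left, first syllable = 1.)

Classical Latin: stress the penult if heavy (long vowel or closed), else the antepenult.
Weights: 5 te L, 6 no: H, 7 ta: H.
The penult (syllable 6, no:) is heavy, so it takes stress.
Stress on syllable 6: u.mi:g.fok.si:.te.ˈno:.ta:.

6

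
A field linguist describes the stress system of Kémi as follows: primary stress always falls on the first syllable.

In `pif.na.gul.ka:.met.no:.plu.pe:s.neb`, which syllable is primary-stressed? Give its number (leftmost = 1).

1

The word has 9 syllables; the first syllable is syllable 1 (pif).
Primary stress: syllable 1 → ˈpif.na.gul.ka:.met.no:.plu.pe:s.neb.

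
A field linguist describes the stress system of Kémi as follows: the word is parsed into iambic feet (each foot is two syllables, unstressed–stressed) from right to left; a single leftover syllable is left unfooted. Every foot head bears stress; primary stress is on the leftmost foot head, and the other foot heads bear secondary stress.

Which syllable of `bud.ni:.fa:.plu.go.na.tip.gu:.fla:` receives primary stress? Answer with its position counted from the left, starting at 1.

Parse right to left into iambic (σˈσ) feet: bud (ni:.ˈfa:) (plu.ˈgo) (na.ˈtip) (gu:.ˈfla:). Syllable 1 is left unfooted.
Foot heads (stressed positions): 3, 5, 7, 9.
End Rule Leftmost: primary stress on the leftmost head = syllable 3.
Primary stress: syllable 3 → bud.ni:.ˈfa:.plu.go.na.tip.gu:.fla:.

3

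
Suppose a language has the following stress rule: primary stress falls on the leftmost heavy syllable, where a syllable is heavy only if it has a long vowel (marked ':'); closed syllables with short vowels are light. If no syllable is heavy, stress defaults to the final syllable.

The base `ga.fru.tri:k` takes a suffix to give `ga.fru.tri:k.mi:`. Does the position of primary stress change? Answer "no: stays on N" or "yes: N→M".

no: stays on 3

Base `ga.fru.tri:k` (3 syllables):
  Weights: 1 ga L, 2 fru L, 3 tri:k H.
  Heavy syllables in the domain: 3. The leftmost is syllable 3 (tri:k).
  → primary stress on syllable 3.
Suffixed `ga.fru.tri:k.mi:` (4 syllables):
  Weights: 1 ga L, 2 fru L, 3 tri:k H, 4 mi: H.
  Heavy syllables in the domain: 3, 4. The leftmost is syllable 3 (tri:k).
  → primary stress on syllable 3.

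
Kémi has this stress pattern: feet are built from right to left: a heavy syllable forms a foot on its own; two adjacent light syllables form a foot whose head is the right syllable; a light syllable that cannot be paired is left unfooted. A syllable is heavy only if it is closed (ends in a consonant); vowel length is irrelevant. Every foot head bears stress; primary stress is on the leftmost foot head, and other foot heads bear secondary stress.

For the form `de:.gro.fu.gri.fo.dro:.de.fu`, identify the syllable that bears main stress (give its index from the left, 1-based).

Weights: 1 de: L, 2 gro L, 3 fu L, 4 gri L, 5 fo L, 6 dro: L, 7 de L, 8 fu L.
Parse right to left (heavy = foot alone; LL = one foot; stranded L unfooted): (de:.ˈgro) (fu.ˈgri) (fo.ˈdro:) (de.ˈfu).
Foot heads: 2, 4, 6, 8.
Primary stress on the leftmost head = syllable 2.
Primary stress: syllable 2 → de:.ˈgro.fu.gri.fo.dro:.de.fu.

2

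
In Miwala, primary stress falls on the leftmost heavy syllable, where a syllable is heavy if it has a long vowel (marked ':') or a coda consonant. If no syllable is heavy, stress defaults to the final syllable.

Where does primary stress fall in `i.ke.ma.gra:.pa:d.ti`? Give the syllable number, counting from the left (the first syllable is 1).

4

Weights: 1 i L, 2 ke L, 3 ma L, 4 gra: H, 5 pa:d H, 6 ti L.
Heavy syllables in the domain: 4, 5. The leftmost is syllable 4 (gra:).
Primary stress: syllable 4 → i.ke.ma.ˈgra:.pa:d.ti.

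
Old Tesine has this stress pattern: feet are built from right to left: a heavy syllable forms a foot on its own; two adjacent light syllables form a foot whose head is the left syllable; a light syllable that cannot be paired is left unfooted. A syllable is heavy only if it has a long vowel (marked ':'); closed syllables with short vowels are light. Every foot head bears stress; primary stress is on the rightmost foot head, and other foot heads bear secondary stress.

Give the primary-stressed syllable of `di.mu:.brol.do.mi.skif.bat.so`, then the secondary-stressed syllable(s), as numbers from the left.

primary 7, secondary 2, 3, 5

Weights: 1 di L, 2 mu: H, 3 brol L, 4 do L, 5 mi L, 6 skif L, 7 bat L, 8 so L.
Parse right to left (heavy = foot alone; LL = one foot; stranded L unfooted): di (ˈmu:) (ˈbrol.do) (ˈmi.skif) (ˈbat.so).
Foot heads: 2, 3, 5, 7.
Primary stress on the rightmost head = syllable 7.
Secondary stress on 2, 3, 5: di.ˌmu:.ˌbrol.do.ˌmi.skif.ˈbat.so.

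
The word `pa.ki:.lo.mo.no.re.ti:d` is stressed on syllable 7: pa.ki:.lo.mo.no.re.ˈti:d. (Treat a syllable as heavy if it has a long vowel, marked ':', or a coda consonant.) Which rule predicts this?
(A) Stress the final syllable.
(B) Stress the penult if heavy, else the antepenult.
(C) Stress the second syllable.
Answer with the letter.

A

Rule A → syllable 7 ✓.
Rule B → syllable 5 (observed: 7).
Rule C → syllable 2 (observed: 7).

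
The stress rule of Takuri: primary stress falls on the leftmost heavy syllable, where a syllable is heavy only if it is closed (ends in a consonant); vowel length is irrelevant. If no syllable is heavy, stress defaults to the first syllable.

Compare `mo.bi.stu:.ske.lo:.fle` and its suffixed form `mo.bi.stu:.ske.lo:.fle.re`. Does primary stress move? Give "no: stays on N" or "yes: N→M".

no: stays on 1

Base `mo.bi.stu:.ske.lo:.fle` (6 syllables):
  Weights: 1 mo L, 2 bi L, 3 stu: L, 4 ske L, 5 lo: L, 6 fle L.
  No heavy syllable in the domain; default to the first syllable = syllable 1.
  → primary stress on syllable 1.
Suffixed `mo.bi.stu:.ske.lo:.fle.re` (7 syllables):
  Weights: 1 mo L, 2 bi L, 3 stu: L, 4 ske L, 5 lo: L, 6 fle L, 7 re L.
  No heavy syllable in the domain; default to the first syllable = syllable 1.
  → primary stress on syllable 1.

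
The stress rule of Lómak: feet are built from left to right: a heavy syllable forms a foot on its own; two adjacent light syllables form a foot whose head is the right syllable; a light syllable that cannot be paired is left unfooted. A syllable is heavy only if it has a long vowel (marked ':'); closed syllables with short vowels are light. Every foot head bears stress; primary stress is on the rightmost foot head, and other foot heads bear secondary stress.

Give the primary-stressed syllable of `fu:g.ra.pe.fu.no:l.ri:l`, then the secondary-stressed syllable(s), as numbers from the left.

primary 6, secondary 1, 3, 5

Weights: 1 fu:g H, 2 ra L, 3 pe L, 4 fu L, 5 no:l H, 6 ri:l H.
Parse left to right (heavy = foot alone; LL = one foot; stranded L unfooted): (ˈfu:g) (ra.ˈpe) fu (ˈno:l) (ˈri:l).
Foot heads: 1, 3, 5, 6.
Primary stress on the rightmost head = syllable 6.
Secondary stress on 1, 3, 5: ˌfu:g.ra.ˌpe.fu.ˌno:l.ˈri:l.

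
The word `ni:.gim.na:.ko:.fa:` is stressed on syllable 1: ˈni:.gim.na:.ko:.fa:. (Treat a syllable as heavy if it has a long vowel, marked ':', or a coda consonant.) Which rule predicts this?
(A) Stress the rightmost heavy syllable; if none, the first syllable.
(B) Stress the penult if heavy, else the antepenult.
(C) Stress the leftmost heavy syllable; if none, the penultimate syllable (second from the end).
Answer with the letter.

Rule A → syllable 5 (observed: 1).
Rule B → syllable 4 (observed: 1).
Rule C → syllable 1 ✓.

C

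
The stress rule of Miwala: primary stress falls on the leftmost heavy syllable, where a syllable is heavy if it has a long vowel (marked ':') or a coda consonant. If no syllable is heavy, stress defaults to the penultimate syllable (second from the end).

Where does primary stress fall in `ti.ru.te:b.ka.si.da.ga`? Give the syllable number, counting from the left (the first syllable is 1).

3

Weights: 1 ti L, 2 ru L, 3 te:b H, 4 ka L, 5 si L, 6 da L, 7 ga L.
Heavy syllables in the domain: 3. The leftmost is syllable 3 (te:b).
Primary stress: syllable 3 → ti.ru.ˈte:b.ka.si.da.ga.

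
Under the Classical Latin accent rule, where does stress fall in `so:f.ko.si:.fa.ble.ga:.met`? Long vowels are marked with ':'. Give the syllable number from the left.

Classical Latin: stress the penult if heavy (long vowel or closed), else the antepenult.
Weights: 5 ble L, 6 ga: H, 7 met H.
The penult (syllable 6, ga:) is heavy, so it takes stress.
Stress on syllable 6: so:f.ko.si:.fa.ble.ˈga:.met.

6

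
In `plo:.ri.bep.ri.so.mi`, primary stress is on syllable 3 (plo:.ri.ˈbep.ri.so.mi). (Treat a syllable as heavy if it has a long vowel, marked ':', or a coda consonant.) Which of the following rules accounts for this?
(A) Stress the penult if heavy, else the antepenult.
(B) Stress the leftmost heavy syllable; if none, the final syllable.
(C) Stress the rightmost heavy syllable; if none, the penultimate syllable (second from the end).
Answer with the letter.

C

Rule A → syllable 4 (observed: 3).
Rule B → syllable 1 (observed: 3).
Rule C → syllable 3 ✓.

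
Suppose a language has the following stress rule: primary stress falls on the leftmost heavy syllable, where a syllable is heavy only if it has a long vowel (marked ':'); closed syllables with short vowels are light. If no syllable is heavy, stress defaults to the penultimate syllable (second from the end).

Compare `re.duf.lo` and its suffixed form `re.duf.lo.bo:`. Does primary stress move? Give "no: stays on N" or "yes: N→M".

yes: 2→4

Base `re.duf.lo` (3 syllables):
  Weights: 1 re L, 2 duf L, 3 lo L.
  No heavy syllable in the domain; default to the penultimate syllable (second from the end) = syllable 2.
  → primary stress on syllable 2.
Suffixed `re.duf.lo.bo:` (4 syllables):
  Weights: 1 re L, 2 duf L, 3 lo L, 4 bo: H.
  Heavy syllables in the domain: 4. The leftmost is syllable 4 (bo:).
  → primary stress on syllable 4.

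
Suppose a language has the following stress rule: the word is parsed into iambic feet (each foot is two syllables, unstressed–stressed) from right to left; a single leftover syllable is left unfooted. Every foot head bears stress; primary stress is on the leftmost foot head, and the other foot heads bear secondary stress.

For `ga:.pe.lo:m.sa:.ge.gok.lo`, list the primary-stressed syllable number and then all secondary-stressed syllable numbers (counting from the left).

Parse right to left into iambic (σˈσ) feet: ga: (pe.ˈlo:m) (sa:.ˈge) (gok.ˈlo). Syllable 1 is left unfooted.
Foot heads (stressed positions): 3, 5, 7.
End Rule Leftmost: primary stress on the leftmost head = syllable 3.
Secondary stress on 5, 7: ga:.pe.ˈlo:m.sa:.ˌge.gok.ˌlo.

primary 3, secondary 5, 7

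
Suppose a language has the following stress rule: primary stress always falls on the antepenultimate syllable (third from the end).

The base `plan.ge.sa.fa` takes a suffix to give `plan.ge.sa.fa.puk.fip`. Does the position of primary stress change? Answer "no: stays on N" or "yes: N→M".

yes: 2→4

Base `plan.ge.sa.fa` (4 syllables):
  The word has 4 syllables; the antepenultimate syllable (third from the end) is syllable 2 (ge).
  → primary stress on syllable 2.
Suffixed `plan.ge.sa.fa.puk.fip` (6 syllables):
  The word has 6 syllables; the antepenultimate syllable (third from the end) is syllable 4 (fa).
  → primary stress on syllable 4.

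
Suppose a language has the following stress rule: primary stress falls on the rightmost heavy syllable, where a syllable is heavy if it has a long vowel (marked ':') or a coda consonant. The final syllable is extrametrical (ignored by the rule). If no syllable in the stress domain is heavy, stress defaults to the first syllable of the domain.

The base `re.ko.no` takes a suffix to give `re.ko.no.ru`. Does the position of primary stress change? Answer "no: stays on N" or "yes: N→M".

Base `re.ko.no` (3 syllables):
  The final syllable (3, no) is extrametrical; the stress domain is syllables 1–2.
  Weights: 1 re L, 2 ko L.
  No heavy syllable in the domain; default to the first syllable of the domain = syllable 1.
  → primary stress on syllable 1.
Suffixed `re.ko.no.ru` (4 syllables):
  The final syllable (4, ru) is extrametrical; the stress domain is syllables 1–3.
  Weights: 1 re L, 2 ko L, 3 no L.
  No heavy syllable in the domain; default to the first syllable of the domain = syllable 1.
  → primary stress on syllable 1.

no: stays on 1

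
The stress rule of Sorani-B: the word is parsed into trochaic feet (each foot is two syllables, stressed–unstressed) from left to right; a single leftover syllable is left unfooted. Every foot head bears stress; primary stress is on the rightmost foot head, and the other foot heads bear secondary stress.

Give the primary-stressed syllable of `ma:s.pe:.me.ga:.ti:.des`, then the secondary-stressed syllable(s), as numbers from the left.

primary 5, secondary 1, 3

Parse left to right into trochaic (ˈσσ) feet: (ˈma:s.pe:) (ˈme.ga:) (ˈti:.des).
Foot heads (stressed positions): 1, 3, 5.
End Rule Rightmost: primary stress on the rightmost head = syllable 5.
Secondary stress on 1, 3: ˌma:s.pe:.ˌme.ga:.ˈti:.des.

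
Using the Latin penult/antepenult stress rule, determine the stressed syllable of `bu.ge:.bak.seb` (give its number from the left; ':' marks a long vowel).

3

Classical Latin: stress the penult if heavy (long vowel or closed), else the antepenult.
Weights: 2 ge: H, 3 bak H, 4 seb H.
The penult (syllable 3, bak) is heavy, so it takes stress.
Stress on syllable 3: bu.ge:.ˈbak.seb.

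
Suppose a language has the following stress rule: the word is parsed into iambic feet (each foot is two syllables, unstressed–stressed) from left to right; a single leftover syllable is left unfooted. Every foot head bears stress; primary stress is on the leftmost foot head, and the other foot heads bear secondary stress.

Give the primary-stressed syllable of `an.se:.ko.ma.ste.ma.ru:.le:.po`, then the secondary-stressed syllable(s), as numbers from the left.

primary 2, secondary 4, 6, 8

Parse left to right into iambic (σˈσ) feet: (an.ˈse:) (ko.ˈma) (ste.ˈma) (ru:.ˈle:) po. Syllable 9 is left unfooted.
Foot heads (stressed positions): 2, 4, 6, 8.
End Rule Leftmost: primary stress on the leftmost head = syllable 2.
Secondary stress on 4, 6, 8: an.ˈse:.ko.ˌma.ste.ˌma.ru:.ˌle:.po.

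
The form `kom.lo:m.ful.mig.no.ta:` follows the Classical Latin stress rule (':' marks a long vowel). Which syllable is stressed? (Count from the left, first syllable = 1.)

4

Classical Latin: stress the penult if heavy (long vowel or closed), else the antepenult.
Weights: 4 mig H, 5 no L, 6 ta: H.
The penult (syllable 5, no) is light, so stress falls on the antepenult (syllable 4, mig).
Stress on syllable 4: kom.lo:m.ful.ˈmig.no.ta:.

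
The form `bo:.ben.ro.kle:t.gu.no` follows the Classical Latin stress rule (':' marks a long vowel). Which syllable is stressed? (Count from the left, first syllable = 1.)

4

Classical Latin: stress the penult if heavy (long vowel or closed), else the antepenult.
Weights: 4 kle:t H, 5 gu L, 6 no L.
The penult (syllable 5, gu) is light, so stress falls on the antepenult (syllable 4, kle:t).
Stress on syllable 4: bo:.ben.ro.ˈkle:t.gu.no.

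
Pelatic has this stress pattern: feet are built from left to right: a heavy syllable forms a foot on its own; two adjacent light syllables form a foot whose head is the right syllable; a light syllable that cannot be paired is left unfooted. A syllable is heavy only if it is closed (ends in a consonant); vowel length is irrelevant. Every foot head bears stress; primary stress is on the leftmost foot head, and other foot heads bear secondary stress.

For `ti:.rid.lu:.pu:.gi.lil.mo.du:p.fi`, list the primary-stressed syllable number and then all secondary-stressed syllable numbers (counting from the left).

Weights: 1 ti: L, 2 rid H, 3 lu: L, 4 pu: L, 5 gi L, 6 lil H, 7 mo L, 8 du:p H, 9 fi L.
Parse left to right (heavy = foot alone; LL = one foot; stranded L unfooted): ti: (ˈrid) (lu:.ˈpu:) gi (ˈlil) mo (ˈdu:p) fi.
Foot heads: 2, 4, 6, 8.
Primary stress on the leftmost head = syllable 2.
Secondary stress on 4, 6, 8: ti:.ˈrid.lu:.ˌpu:.gi.ˌlil.mo.ˌdu:p.fi.

primary 2, secondary 4, 6, 8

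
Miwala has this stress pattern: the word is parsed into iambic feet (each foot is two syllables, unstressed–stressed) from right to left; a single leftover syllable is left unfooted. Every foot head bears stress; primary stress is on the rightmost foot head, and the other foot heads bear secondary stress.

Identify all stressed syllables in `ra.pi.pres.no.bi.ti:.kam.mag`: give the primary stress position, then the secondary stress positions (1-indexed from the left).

Parse right to left into iambic (σˈσ) feet: (ra.ˈpi) (pres.ˈno) (bi.ˈti:) (kam.ˈmag).
Foot heads (stressed positions): 2, 4, 6, 8.
End Rule Rightmost: primary stress on the rightmost head = syllable 8.
Secondary stress on 2, 4, 6: ra.ˌpi.pres.ˌno.bi.ˌti:.kam.ˈmag.

primary 8, secondary 2, 4, 6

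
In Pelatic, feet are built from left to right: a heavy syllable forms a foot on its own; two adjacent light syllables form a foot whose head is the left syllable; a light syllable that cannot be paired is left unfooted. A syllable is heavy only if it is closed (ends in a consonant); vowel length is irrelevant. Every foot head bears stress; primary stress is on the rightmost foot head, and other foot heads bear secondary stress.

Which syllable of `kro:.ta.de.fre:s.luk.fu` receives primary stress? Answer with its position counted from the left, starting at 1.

Weights: 1 kro: L, 2 ta L, 3 de L, 4 fre:s H, 5 luk H, 6 fu L.
Parse left to right (heavy = foot alone; LL = one foot; stranded L unfooted): (ˈkro:.ta) de (ˈfre:s) (ˈluk) fu.
Foot heads: 1, 4, 5.
Primary stress on the rightmost head = syllable 5.
Primary stress: syllable 5 → kro:.ta.de.fre:s.ˈluk.fu.

5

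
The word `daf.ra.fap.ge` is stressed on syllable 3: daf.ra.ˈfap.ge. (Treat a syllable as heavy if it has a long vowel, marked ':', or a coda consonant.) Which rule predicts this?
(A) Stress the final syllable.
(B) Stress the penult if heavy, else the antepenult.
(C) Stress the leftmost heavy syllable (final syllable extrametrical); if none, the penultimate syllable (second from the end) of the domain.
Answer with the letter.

Rule A → syllable 4 (observed: 3).
Rule B → syllable 3 ✓.
Rule C → syllable 1 (observed: 3).

B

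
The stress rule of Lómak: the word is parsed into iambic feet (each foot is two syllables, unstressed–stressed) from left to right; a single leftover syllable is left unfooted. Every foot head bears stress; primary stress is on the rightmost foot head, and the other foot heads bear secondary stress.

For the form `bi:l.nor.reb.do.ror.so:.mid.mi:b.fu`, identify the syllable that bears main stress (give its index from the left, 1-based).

8

Parse left to right into iambic (σˈσ) feet: (bi:l.ˈnor) (reb.ˈdo) (ror.ˈso:) (mid.ˈmi:b) fu. Syllable 9 is left unfooted.
Foot heads (stressed positions): 2, 4, 6, 8.
End Rule Rightmost: primary stress on the rightmost head = syllable 8.
Primary stress: syllable 8 → bi:l.nor.reb.do.ror.so:.mid.ˈmi:b.fu.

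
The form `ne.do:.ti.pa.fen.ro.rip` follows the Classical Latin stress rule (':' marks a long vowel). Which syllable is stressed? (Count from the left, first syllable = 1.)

5

Classical Latin: stress the penult if heavy (long vowel or closed), else the antepenult.
Weights: 5 fen H, 6 ro L, 7 rip H.
The penult (syllable 6, ro) is light, so stress falls on the antepenult (syllable 5, fen).
Stress on syllable 5: ne.do:.ti.pa.ˈfen.ro.rip.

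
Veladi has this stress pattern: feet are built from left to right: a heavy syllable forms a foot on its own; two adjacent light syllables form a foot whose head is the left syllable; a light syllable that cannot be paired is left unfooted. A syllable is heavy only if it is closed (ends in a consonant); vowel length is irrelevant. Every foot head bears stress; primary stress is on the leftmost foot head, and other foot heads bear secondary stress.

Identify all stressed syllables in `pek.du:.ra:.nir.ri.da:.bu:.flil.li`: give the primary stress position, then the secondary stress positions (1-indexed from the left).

Weights: 1 pek H, 2 du: L, 3 ra: L, 4 nir H, 5 ri L, 6 da: L, 7 bu: L, 8 flil H, 9 li L.
Parse left to right (heavy = foot alone; LL = one foot; stranded L unfooted): (ˈpek) (ˈdu:.ra:) (ˈnir) (ˈri.da:) bu: (ˈflil) li.
Foot heads: 1, 2, 4, 5, 8.
Primary stress on the leftmost head = syllable 1.
Secondary stress on 2, 4, 5, 8: ˈpek.ˌdu:.ra:.ˌnir.ˌri.da:.bu:.ˌflil.li.

primary 1, secondary 2, 4, 5, 8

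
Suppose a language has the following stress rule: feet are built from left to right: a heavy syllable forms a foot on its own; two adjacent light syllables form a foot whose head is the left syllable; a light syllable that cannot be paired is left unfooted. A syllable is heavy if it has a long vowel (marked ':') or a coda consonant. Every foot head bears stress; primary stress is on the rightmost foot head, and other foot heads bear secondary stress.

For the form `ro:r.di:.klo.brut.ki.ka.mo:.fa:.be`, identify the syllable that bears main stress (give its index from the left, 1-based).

8

Weights: 1 ro:r H, 2 di: H, 3 klo L, 4 brut H, 5 ki L, 6 ka L, 7 mo: H, 8 fa: H, 9 be L.
Parse left to right (heavy = foot alone; LL = one foot; stranded L unfooted): (ˈro:r) (ˈdi:) klo (ˈbrut) (ˈki.ka) (ˈmo:) (ˈfa:) be.
Foot heads: 1, 2, 4, 5, 7, 8.
Primary stress on the rightmost head = syllable 8.
Primary stress: syllable 8 → ro:r.di:.klo.brut.ki.ka.mo:.ˈfa:.be.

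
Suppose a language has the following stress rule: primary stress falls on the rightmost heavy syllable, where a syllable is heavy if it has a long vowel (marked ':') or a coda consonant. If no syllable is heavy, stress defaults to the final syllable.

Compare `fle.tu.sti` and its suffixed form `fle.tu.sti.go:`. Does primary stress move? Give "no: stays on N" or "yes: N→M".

Base `fle.tu.sti` (3 syllables):
  Weights: 1 fle L, 2 tu L, 3 sti L.
  No heavy syllable in the domain; default to the final syllable = syllable 3.
  → primary stress on syllable 3.
Suffixed `fle.tu.sti.go:` (4 syllables):
  Weights: 1 fle L, 2 tu L, 3 sti L, 4 go: H.
  Heavy syllables in the domain: 4. The rightmost is syllable 4 (go:).
  → primary stress on syllable 4.

yes: 3→4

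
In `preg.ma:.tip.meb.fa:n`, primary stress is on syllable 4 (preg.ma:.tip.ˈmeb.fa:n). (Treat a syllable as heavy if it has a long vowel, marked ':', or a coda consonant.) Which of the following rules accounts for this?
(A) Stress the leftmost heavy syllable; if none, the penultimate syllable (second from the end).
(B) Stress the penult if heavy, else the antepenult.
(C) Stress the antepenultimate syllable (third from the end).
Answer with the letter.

Rule A → syllable 1 (observed: 4).
Rule B → syllable 4 ✓.
Rule C → syllable 3 (observed: 4).

B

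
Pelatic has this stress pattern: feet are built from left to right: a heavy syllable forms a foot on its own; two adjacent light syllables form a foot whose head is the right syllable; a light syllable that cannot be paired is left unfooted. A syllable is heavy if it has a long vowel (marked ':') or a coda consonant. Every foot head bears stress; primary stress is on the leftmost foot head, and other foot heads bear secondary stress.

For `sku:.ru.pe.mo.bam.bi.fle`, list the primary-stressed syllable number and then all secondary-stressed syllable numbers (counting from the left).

primary 1, secondary 3, 5, 7

Weights: 1 sku: H, 2 ru L, 3 pe L, 4 mo L, 5 bam H, 6 bi L, 7 fle L.
Parse left to right (heavy = foot alone; LL = one foot; stranded L unfooted): (ˈsku:) (ru.ˈpe) mo (ˈbam) (bi.ˈfle).
Foot heads: 1, 3, 5, 7.
Primary stress on the leftmost head = syllable 1.
Secondary stress on 3, 5, 7: ˈsku:.ru.ˌpe.mo.ˌbam.bi.ˌfle.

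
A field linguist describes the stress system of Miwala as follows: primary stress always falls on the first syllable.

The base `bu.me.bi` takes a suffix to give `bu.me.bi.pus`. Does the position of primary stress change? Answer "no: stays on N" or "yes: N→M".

no: stays on 1

Base `bu.me.bi` (3 syllables):
  The word has 3 syllables; the first syllable is syllable 1 (bu).
  → primary stress on syllable 1.
Suffixed `bu.me.bi.pus` (4 syllables):
  The word has 4 syllables; the first syllable is syllable 1 (bu).
  → primary stress on syllable 1.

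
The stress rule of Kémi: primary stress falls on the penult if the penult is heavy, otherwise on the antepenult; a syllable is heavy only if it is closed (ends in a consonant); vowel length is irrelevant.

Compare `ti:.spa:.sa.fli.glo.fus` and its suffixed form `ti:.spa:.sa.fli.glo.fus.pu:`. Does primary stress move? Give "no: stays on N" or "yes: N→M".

Base `ti:.spa:.sa.fli.glo.fus` (6 syllables):
  Weights: 4 fli L, 5 glo L, 6 fus H.
  The penult (syllable 5, glo) is light, so stress falls on the antepenult (syllable 4, fli).
  → primary stress on syllable 4.
Suffixed `ti:.spa:.sa.fli.glo.fus.pu:` (7 syllables):
  Weights: 5 glo L, 6 fus H, 7 pu: L.
  The penult (syllable 6, fus) is heavy, so it takes stress.
  → primary stress on syllable 6.

yes: 4→6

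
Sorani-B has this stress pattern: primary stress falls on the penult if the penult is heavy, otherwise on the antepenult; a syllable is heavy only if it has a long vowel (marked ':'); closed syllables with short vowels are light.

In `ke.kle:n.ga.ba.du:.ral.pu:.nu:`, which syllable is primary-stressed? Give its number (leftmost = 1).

7

Weights: 6 ral L, 7 pu: H, 8 nu: H.
The penult (syllable 7, pu:) is heavy, so it takes stress.
Primary stress: syllable 7 → ke.kle:n.ga.ba.du:.ral.ˈpu:.nu:.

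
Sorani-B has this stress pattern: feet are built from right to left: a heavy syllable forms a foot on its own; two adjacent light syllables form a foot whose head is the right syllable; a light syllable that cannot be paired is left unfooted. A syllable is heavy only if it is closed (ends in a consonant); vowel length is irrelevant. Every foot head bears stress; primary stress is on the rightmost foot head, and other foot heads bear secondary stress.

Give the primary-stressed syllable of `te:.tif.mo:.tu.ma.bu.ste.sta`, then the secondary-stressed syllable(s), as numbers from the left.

primary 8, secondary 2, 4, 6

Weights: 1 te: L, 2 tif H, 3 mo: L, 4 tu L, 5 ma L, 6 bu L, 7 ste L, 8 sta L.
Parse right to left (heavy = foot alone; LL = one foot; stranded L unfooted): te: (ˈtif) (mo:.ˈtu) (ma.ˈbu) (ste.ˈsta).
Foot heads: 2, 4, 6, 8.
Primary stress on the rightmost head = syllable 8.
Secondary stress on 2, 4, 6: te:.ˌtif.mo:.ˌtu.ma.ˌbu.ste.ˈsta.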